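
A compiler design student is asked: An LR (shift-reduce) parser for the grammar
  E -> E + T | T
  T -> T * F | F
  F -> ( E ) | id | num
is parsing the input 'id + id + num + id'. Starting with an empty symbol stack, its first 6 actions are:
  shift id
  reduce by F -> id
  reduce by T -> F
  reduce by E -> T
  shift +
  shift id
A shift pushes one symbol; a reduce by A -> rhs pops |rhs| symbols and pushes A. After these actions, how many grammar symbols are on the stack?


Tracking the symbol stack through each action:
  Action 1: shift 'id' : push -> stack = [id] (size 1)
  Action 2: reduce by F -> id : pop 1, push F -> stack = [F] (size 1)
  Action 3: reduce by T -> F : pop 1, push T -> stack = [T] (size 1)
  Action 4: reduce by E -> T : pop 1, push E -> stack = [E] (size 1)
  Action 5: shift '+' : push -> stack = [E, +] (size 2)
  Action 6: shift 'id' : push -> stack = [E, +, id] (size 3)
Final stack size: 3

3


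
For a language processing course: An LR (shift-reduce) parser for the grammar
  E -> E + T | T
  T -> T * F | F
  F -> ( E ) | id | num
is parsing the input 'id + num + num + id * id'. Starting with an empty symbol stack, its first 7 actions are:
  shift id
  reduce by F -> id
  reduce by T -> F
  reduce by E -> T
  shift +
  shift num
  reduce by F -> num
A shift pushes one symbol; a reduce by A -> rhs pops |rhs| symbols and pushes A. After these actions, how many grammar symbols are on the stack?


Tracking the symbol stack through each action:
  Action 1: shift 'id' : push -> stack = [id] (size 1)
  Action 2: reduce by F -> id : pop 1, push F -> stack = [F] (size 1)
  Action 3: reduce by T -> F : pop 1, push T -> stack = [T] (size 1)
  Action 4: reduce by E -> T : pop 1, push E -> stack = [E] (size 1)
  Action 5: shift '+' : push -> stack = [E, +] (size 2)
  Action 6: shift 'num' : push -> stack = [E, +, num] (size 3)
  Action 7: reduce by F -> num : pop 1, push F -> stack = [E, +, F] (size 3)
Final stack size: 3

3


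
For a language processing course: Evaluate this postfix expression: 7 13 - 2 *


Processing tokens left to right:
Push 7, Push 13
Pop 7 and 13, compute 7 - 13 = -6, push -6
Push 2
Pop -6 and 2, compute -6 * 2 = -12, push -12
Stack result: -12

-12


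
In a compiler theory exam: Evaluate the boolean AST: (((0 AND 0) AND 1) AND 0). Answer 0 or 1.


Step 1: Evaluate inner node
  0 AND 0 = 0
Step 2: Evaluate next node
  0 AND 1 = 0
Step 3: Evaluate root node
  0 AND 0 = 0

0


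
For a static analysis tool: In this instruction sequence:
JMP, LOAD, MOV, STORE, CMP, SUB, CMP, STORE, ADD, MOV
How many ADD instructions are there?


Scanning instruction sequence for ADD:
  Position 1: JMP
  Position 2: LOAD
  Position 3: MOV
  Position 4: STORE
  Position 5: CMP
  Position 6: SUB
  Position 7: CMP
  Position 8: STORE
  Position 9: ADD <- MATCH
  Position 10: MOV
Matches at positions: [9]
Total ADD count: 1

1


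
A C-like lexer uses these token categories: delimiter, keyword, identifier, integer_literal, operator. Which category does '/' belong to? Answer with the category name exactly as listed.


Token: '/'
Checking categories:
  identifier: no
  integer_literal: no
  operator: YES
  keyword: no
  delimiter: no
Category: operator

operator


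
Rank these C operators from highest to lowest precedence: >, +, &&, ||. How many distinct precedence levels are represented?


Looking up precedence for each operator:
  > -> precedence 4
  + -> precedence 5
  && -> precedence 2
  || -> precedence 1
Sorted highest to lowest: +, >, &&, ||
Distinct precedence values: [5, 4, 2, 1]
Number of distinct levels: 4

4


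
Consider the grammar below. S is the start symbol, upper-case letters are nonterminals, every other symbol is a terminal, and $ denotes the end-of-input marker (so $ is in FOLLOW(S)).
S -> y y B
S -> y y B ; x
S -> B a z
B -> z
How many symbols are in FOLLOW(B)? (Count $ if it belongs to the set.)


S is the start symbol and does not occur in any rule body, so FOLLOW(S) = {$}.
Examining every occurrence of B in a rule body:
  S -> y y B : B is at the right end -> add FOLLOW(S) = {$}
  S -> y y B ; x : B is followed by terminal ';' -> add ';'
  S -> B a z : B is followed by terminal 'a' -> add 'a'
  B -> z : B does not occur in the body -> contributes nothing
FOLLOW(B) = {;, a, $}
Count: 3

3


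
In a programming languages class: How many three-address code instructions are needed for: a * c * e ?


Expression: a * c * e
Generating three-address code (respecting * over +/- precedence):
  Instruction 1: t1 = a * c
  Instruction 2: t2 = t1 * e
Total instructions: 2

2


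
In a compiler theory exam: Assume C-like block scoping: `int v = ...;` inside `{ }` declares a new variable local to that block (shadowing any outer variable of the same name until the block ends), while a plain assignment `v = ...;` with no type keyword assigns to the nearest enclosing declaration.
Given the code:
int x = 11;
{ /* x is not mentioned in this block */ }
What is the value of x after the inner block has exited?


Analyzing scoping rules:
Outer scope: declares x = 11
Inner block: x is neither redeclared nor assigned -> unchanged
After the block -> 11
Result: 11

11


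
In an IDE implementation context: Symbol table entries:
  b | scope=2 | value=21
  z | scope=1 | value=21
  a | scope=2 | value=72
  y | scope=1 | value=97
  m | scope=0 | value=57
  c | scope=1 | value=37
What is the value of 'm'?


Searching symbol table for 'm':
  b | scope=2 | value=21
  z | scope=1 | value=21
  a | scope=2 | value=72
  y | scope=1 | value=97
  m | scope=0 | value=57 <- MATCH
  c | scope=1 | value=37
Found 'm' at scope 0 with value 57

57


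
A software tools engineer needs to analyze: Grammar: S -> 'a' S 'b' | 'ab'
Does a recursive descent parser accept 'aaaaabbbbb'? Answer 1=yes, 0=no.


Grammar accepts strings of the form a^n b^n (n >= 1)
Word: 'aaaaabbbbb'
Counting: 5 a's and 5 b's
Check: 5 == 5? Yes
Derivation (S -> aSb applied 4 time(s), then S -> ab): S => aSb => aaSbb => aaaSbbb => aaaaSbbbb => aaaaabbbbb
Accepted

1


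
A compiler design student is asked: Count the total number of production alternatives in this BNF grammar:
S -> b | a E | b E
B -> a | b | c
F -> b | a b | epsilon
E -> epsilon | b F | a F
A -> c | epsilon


Counting alternatives per rule:
  S: 3 alternative(s)
  B: 3 alternative(s)
  F: 3 alternative(s)
  E: 3 alternative(s)
  A: 2 alternative(s)
Sum: 3 + 3 + 3 + 3 + 2 = 14

14


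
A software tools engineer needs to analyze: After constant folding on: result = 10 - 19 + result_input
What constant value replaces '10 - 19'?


Identifying constant sub-expression:
  Original: result = 10 - 19 + result_input
  10 and 19 are both compile-time constants
  Evaluating: 10 - 19 = -9
  After folding: result = -9 + result_input

-9


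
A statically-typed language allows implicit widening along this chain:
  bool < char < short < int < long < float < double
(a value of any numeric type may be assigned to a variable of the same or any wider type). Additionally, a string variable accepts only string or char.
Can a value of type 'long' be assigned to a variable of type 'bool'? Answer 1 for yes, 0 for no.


Target variable type: bool
Source value type: long
Numeric ranks: long=4, bool=0
Widening allowed iff rank(source) <= rank(target): 4 <= 0? No
Result: 0

0


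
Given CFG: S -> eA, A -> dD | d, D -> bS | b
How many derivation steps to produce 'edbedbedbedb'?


Grammar: S -> eA, A -> dD | d, D -> bS | b
Deriving 'edbedbedbedb':
Step 1: S -> eA => eA
Step 2: A -> dD => edD
Step 3: D -> bS => edbS
Step 4: S -> eA => edbeA
Step 5: A -> dD => edbedD
Step 6: D -> bS => edbedbS
Step 7: S -> eA => edbedbeA
Step 8: A -> dD => edbedbedD
Step 9: D -> bS => edbedbedbS
Step 10: S -> eA => edbedbedbeA
Step 11: A -> dD => edbedbedbedD
Step 12: D -> b => edbedbedbedb
Total derivation steps: 12

12


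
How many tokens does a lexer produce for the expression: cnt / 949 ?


Scanning 'cnt / 949'
Token 1: 'cnt' -> identifier
Token 2: '/' -> operator
Token 3: '949' -> integer_literal
Total tokens: 3

3


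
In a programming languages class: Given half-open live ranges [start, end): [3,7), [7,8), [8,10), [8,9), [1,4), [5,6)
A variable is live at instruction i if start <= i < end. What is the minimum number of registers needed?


Live ranges:
  Var0: [3, 7)
  Var1: [7, 8)
  Var2: [8, 10)
  Var3: [8, 9)
  Var4: [1, 4)
  Var5: [5, 6)
Sweep-line events (position, delta, active):
  pos=1 start -> active=1
  pos=3 start -> active=2
  pos=4 end -> active=1
  pos=5 start -> active=2
  pos=6 end -> active=1
  pos=7 end -> active=0
  pos=7 start -> active=1
  pos=8 end -> active=0
  pos=8 start -> active=1
  pos=8 start -> active=2
  pos=9 end -> active=1
  pos=10 end -> active=0
Maximum simultaneous active: 2
Minimum registers needed: 2

2


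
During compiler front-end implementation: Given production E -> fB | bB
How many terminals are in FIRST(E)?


Production: E -> fB | bB
Examining each alternative for leading terminals:
  E -> fB : first terminal = 'f'
  E -> bB : first terminal = 'b'
FIRST(E) = {b, f}
Count: 2

2


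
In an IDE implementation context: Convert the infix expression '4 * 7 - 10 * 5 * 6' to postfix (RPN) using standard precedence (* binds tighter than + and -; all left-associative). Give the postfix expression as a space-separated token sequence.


Applying the shunting-yard algorithm:
  Operand 4 -> output
  Push '*' onto operator stack -> op-stack: [*]
  Operand 7 -> output
  See '-' (prec 1); top '*' (prec 2) >= it -> pop '*' to output
  Push '-' onto operator stack -> op-stack: [-]
  Operand 10 -> output
  Push '*' onto operator stack -> op-stack: [-, *]
  Operand 5 -> output
  See '*' (prec 2); top '*' (prec 2) >= it -> pop '*' to output
  Push '*' onto operator stack -> op-stack: [-, *]
  Operand 6 -> output
  End of input: pop '*' to output
  End of input: pop '-' to output
Postfix result: 4 7 * 10 5 * 6 * -

4 7 * 10 5 * 6 * -


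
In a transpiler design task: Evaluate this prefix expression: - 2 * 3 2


Parsing prefix expression: - 2 * 3 2
Step 1: Innermost operation '* 3 2'
  3 * 2 = 6
Step 2: Outer operation '- 2 [6]'
  2 - 6 = -4

-4


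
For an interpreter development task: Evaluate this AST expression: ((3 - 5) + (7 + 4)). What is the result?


Expression: ((3 - 5) + (7 + 4))
Evaluating step by step:
  3 - 5 = -2
  7 + 4 = 11
  -2 + 11 = 9
Result: 9

9


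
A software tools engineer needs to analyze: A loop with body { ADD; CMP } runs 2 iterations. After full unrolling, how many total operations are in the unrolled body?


Loop body operations: ADD, CMP (2 ops per iteration)
Unrolling 2 iterations:
  Iteration 1: ADD, CMP (2 ops)
  Iteration 2: ADD, CMP (2 ops)
Total: 2 iterations * 2 ops/iter = 4 operations

4


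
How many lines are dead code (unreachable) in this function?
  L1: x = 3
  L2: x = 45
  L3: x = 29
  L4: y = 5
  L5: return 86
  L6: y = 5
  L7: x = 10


Analyzing control flow:
  L1: reachable (before return)
  L2: reachable (before return)
  L3: reachable (before return)
  L4: reachable (before return)
  L5: reachable (return statement)
  L6: DEAD (after return at L5)
  L7: DEAD (after return at L5)
Return at L5, total lines = 7
Dead lines: L6 through L7
Count: 2

2


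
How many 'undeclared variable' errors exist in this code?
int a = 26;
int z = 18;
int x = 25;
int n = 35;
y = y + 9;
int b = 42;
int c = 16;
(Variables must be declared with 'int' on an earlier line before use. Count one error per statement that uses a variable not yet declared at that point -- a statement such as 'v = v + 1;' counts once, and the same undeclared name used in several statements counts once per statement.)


Scanning code line by line:
  Line 1: declare 'a' -> declared = ['a']
  Line 2: declare 'z' -> declared = ['a', 'z']
  Line 3: declare 'x' -> declared = ['a', 'x', 'z']
  Line 4: declare 'n' -> declared = ['a', 'n', 'x', 'z']
  Line 5: use 'y' -> ERROR (undeclared)
  Line 6: declare 'b' -> declared = ['a', 'b', 'n', 'x', 'z']
  Line 7: declare 'c' -> declared = ['a', 'b', 'c', 'n', 'x', 'z']
Total undeclared variable errors: 1

1


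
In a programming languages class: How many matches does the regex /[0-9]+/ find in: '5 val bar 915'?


Pattern: /[0-9]+/ (int literals)
Input: '5 val bar 915'
Scanning for matches:
  Match 1: '5'
  Match 2: '915'
Total matches: 2

2


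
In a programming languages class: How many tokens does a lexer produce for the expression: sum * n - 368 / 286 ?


Scanning 'sum * n - 368 / 286'
Token 1: 'sum' -> identifier
Token 2: '*' -> operator
Token 3: 'n' -> identifier
Token 4: '-' -> operator
Token 5: '368' -> integer_literal
Token 6: '/' -> operator
Token 7: '286' -> integer_literal
Total tokens: 7

7


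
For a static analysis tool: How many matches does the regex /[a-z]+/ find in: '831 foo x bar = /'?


Pattern: /[a-z]+/ (identifiers)
Input: '831 foo x bar = /'
Scanning for matches:
  Match 1: 'foo'
  Match 2: 'x'
  Match 3: 'bar'
Total matches: 3

3


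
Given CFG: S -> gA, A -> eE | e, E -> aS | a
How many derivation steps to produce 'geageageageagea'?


Grammar: S -> gA, A -> eE | e, E -> aS | a
Deriving 'geageageageagea':
Step 1: S -> gA => gA
Step 2: A -> eE => geE
Step 3: E -> aS => geaS
Step 4: S -> gA => geagA
Step 5: A -> eE => geageE
Step 6: E -> aS => geageaS
Step 7: S -> gA => geageagA
Step 8: A -> eE => geageageE
Step 9: E -> aS => geageageaS
Step 10: S -> gA => geageageagA
Step 11: A -> eE => geageageageE
Step 12: E -> aS => geageageageaS
Step 13: S -> gA => geageageageagA
Step 14: A -> eE => geageageageageE
Step 15: E -> a => geageageageagea
Total derivation steps: 15

15


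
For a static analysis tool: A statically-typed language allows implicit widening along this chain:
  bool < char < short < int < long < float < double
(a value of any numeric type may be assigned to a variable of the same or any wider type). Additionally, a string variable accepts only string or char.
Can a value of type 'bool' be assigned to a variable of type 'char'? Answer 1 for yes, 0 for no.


Target variable type: char
Source value type: bool
Numeric ranks: bool=0, char=1
Widening allowed iff rank(source) <= rank(target): 0 <= 1? Yes
Result: 1

1


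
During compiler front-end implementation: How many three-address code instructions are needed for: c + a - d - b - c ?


Expression: c + a - d - b - c
Generating three-address code (respecting * over +/- precedence):
  Instruction 1: t1 = c + a
  Instruction 2: t2 = t1 - d
  Instruction 3: t3 = t2 - b
  Instruction 4: t4 = t3 - c
Total instructions: 4

4


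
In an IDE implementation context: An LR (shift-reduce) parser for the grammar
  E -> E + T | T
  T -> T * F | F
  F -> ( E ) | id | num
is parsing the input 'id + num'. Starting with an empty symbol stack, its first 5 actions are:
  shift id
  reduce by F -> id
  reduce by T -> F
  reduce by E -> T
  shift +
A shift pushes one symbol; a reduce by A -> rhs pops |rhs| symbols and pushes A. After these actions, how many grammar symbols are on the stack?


Tracking the symbol stack through each action:
  Action 1: shift 'id' : push -> stack = [id] (size 1)
  Action 2: reduce by F -> id : pop 1, push F -> stack = [F] (size 1)
  Action 3: reduce by T -> F : pop 1, push T -> stack = [T] (size 1)
  Action 4: reduce by E -> T : pop 1, push E -> stack = [E] (size 1)
  Action 5: shift '+' : push -> stack = [E, +] (size 2)
Final stack size: 2

2


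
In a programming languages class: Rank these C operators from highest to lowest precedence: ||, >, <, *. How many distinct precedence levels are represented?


Looking up precedence for each operator:
  || -> precedence 1
  > -> precedence 4
  < -> precedence 4
  * -> precedence 6
Sorted highest to lowest: *, >, <, ||
Distinct precedence values: [6, 4, 1]
Number of distinct levels: 3

3


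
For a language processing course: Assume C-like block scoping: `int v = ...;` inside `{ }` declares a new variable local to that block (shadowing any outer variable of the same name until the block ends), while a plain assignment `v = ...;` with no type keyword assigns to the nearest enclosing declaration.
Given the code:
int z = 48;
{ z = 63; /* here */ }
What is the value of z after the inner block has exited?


Analyzing scoping rules:
Outer scope: declares z = 48
Inner block: 'z = 63;' has no type keyword, so it is an assignment to the outer z (no shadowing)
The assignment changed the outer variable itself, so the new value persists after the block -> 63
Result: 63

63


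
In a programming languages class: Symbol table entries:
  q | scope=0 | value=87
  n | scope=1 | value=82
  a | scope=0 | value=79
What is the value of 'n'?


Searching symbol table for 'n':
  q | scope=0 | value=87
  n | scope=1 | value=82 <- MATCH
  a | scope=0 | value=79
Found 'n' at scope 1 with value 82

82


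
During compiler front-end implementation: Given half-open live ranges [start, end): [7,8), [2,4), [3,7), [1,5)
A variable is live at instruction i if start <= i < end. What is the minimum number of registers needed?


Live ranges:
  Var0: [7, 8)
  Var1: [2, 4)
  Var2: [3, 7)
  Var3: [1, 5)
Sweep-line events (position, delta, active):
  pos=1 start -> active=1
  pos=2 start -> active=2
  pos=3 start -> active=3
  pos=4 end -> active=2
  pos=5 end -> active=1
  pos=7 end -> active=0
  pos=7 start -> active=1
  pos=8 end -> active=0
Maximum simultaneous active: 3
Minimum registers needed: 3

3


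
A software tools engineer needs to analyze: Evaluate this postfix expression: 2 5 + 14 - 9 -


Processing tokens left to right:
Push 2, Push 5
Pop 2 and 5, compute 2 + 5 = 7, push 7
Push 14
Pop 7 and 14, compute 7 - 14 = -7, push -7
Push 9
Pop -7 and 9, compute -7 - 9 = -16, push -16
Stack result: -16

-16


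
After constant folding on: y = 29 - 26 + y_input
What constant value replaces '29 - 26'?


Identifying constant sub-expression:
  Original: y = 29 - 26 + y_input
  29 and 26 are both compile-time constants
  Evaluating: 29 - 26 = 3
  After folding: y = 3 + y_input

3


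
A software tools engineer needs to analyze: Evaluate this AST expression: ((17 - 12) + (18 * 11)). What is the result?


Expression: ((17 - 12) + (18 * 11))
Evaluating step by step:
  17 - 12 = 5
  18 * 11 = 198
  5 + 198 = 203
Result: 203

203


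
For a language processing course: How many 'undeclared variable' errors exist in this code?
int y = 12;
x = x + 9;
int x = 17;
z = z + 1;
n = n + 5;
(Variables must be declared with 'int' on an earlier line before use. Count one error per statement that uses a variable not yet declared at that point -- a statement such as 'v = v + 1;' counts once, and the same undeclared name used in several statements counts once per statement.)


Scanning code line by line:
  Line 1: declare 'y' -> declared = ['y']
  Line 2: use 'x' -> ERROR (undeclared)
  Line 3: declare 'x' -> declared = ['x', 'y']
  Line 4: use 'z' -> ERROR (undeclared)
  Line 5: use 'n' -> ERROR (undeclared)
Total undeclared variable errors: 3

3


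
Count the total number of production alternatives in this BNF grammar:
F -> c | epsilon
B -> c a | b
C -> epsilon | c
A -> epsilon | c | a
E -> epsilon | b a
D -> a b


Counting alternatives per rule:
  F: 2 alternative(s)
  B: 2 alternative(s)
  C: 2 alternative(s)
  A: 3 alternative(s)
  E: 2 alternative(s)
  D: 1 alternative(s)
Sum: 2 + 2 + 2 + 3 + 2 + 1 = 12

12


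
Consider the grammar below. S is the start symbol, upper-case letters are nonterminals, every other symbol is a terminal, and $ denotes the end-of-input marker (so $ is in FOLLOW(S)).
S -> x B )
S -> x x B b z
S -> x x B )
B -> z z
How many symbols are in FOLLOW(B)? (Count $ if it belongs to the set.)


S is the start symbol and does not occur in any rule body, so FOLLOW(S) = {$}.
Examining every occurrence of B in a rule body:
  S -> x B ) : B is followed by terminal ')' -> add ')'
  S -> x x B b z : B is followed by terminal 'b' -> add 'b'
  S -> x x B ) : B is followed by terminal ')' -> add ')' (already in the set)
  B -> z z : B does not occur in the body -> contributes nothing
FOLLOW(B) = {), b}
Count: 2

2


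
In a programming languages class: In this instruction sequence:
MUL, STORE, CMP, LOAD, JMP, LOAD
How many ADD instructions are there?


Scanning instruction sequence for ADD:
  Position 1: MUL
  Position 2: STORE
  Position 3: CMP
  Position 4: LOAD
  Position 5: JMP
  Position 6: LOAD
Matches at positions: []
Total ADD count: 0

0


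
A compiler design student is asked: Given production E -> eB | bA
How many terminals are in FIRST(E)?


Production: E -> eB | bA
Examining each alternative for leading terminals:
  E -> eB : first terminal = 'e'
  E -> bA : first terminal = 'b'
FIRST(E) = {b, e}
Count: 2

2


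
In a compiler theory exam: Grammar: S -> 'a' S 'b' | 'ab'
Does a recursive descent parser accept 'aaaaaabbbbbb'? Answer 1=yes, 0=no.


Grammar accepts strings of the form a^n b^n (n >= 1)
Word: 'aaaaaabbbbbb'
Counting: 6 a's and 6 b's
Check: 6 == 6? Yes
Derivation (S -> aSb applied 5 time(s), then S -> ab): S => aSb => aaSbb => aaaSbbb => aaaaSbbbb => aaaaaSbbbbb => aaaaaabbbbbb
Accepted

1


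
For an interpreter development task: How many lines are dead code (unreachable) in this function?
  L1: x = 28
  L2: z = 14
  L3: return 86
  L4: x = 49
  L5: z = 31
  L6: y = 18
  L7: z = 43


Analyzing control flow:
  L1: reachable (before return)
  L2: reachable (before return)
  L3: reachable (return statement)
  L4: DEAD (after return at L3)
  L5: DEAD (after return at L3)
  L6: DEAD (after return at L3)
  L7: DEAD (after return at L3)
Return at L3, total lines = 7
Dead lines: L4 through L7
Count: 4

4


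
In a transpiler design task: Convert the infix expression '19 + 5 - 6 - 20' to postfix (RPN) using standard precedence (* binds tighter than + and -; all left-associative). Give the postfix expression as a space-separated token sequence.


Applying the shunting-yard algorithm:
  Operand 19 -> output
  Push '+' onto operator stack -> op-stack: [+]
  Operand 5 -> output
  See '-' (prec 1); top '+' (prec 1) >= it -> pop '+' to output
  Push '-' onto operator stack -> op-stack: [-]
  Operand 6 -> output
  See '-' (prec 1); top '-' (prec 1) >= it -> pop '-' to output
  Push '-' onto operator stack -> op-stack: [-]
  Operand 20 -> output
  End of input: pop '-' to output
Postfix result: 19 5 + 6 - 20 -

19 5 + 6 - 20 -


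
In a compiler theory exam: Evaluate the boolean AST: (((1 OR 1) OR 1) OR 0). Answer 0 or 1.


Step 1: Evaluate inner node
  1 OR 1 = 1
Step 2: Evaluate next node
  1 OR 1 = 1
Step 3: Evaluate root node
  1 OR 0 = 1

1


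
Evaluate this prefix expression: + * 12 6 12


Parsing prefix expression: + * 12 6 12
Step 1: Innermost operation '* 12 6'
  12 * 6 = 72
Step 2: Outer operation '+ [72] 12'
  72 + 12 = 84

84


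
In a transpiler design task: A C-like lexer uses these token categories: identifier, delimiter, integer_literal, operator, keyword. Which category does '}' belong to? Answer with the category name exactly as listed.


Token: '}'
Checking categories:
  identifier: no
  integer_literal: no
  operator: no
  keyword: no
  delimiter: YES
Category: delimiter

delimiter


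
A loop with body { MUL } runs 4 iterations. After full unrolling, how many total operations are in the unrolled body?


Loop body operations: MUL (1 op per iteration)
Unrolling 4 iterations:
  Iteration 1: MUL (1 ops)
  Iteration 2: MUL (1 ops)
  Iteration 3: MUL (1 ops)
  Iteration 4: MUL (1 ops)
Total: 4 iterations * 1 ops/iter = 4 operations

4


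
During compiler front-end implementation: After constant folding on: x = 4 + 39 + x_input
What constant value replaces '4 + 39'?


Identifying constant sub-expression:
  Original: x = 4 + 39 + x_input
  4 and 39 are both compile-time constants
  Evaluating: 4 + 39 = 43
  After folding: x = 43 + x_input

43


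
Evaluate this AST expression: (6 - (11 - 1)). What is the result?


Expression: (6 - (11 - 1))
Evaluating step by step:
  11 - 1 = 10
  6 - 10 = -4
Result: -4

-4


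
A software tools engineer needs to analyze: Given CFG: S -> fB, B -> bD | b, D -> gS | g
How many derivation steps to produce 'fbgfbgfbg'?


Grammar: S -> fB, B -> bD | b, D -> gS | g
Deriving 'fbgfbgfbg':
Step 1: S -> fB => fB
Step 2: B -> bD => fbD
Step 3: D -> gS => fbgS
Step 4: S -> fB => fbgfB
Step 5: B -> bD => fbgfbD
Step 6: D -> gS => fbgfbgS
Step 7: S -> fB => fbgfbgfB
Step 8: B -> bD => fbgfbgfbD
Step 9: D -> g => fbgfbgfbg
Total derivation steps: 9

9


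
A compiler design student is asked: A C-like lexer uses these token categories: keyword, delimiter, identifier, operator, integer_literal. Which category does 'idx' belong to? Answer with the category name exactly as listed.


Token: 'idx'
Checking categories:
  identifier: YES
  integer_literal: no
  operator: no
  keyword: no
  delimiter: no
Category: identifier

identifier


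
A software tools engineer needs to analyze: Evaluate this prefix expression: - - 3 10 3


Parsing prefix expression: - - 3 10 3
Step 1: Innermost operation '- 3 10'
  3 - 10 = -7
Step 2: Outer operation '- [-7] 3'
  -7 - 3 = -10

-10


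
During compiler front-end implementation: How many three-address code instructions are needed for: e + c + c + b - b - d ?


Expression: e + c + c + b - b - d
Generating three-address code (respecting * over +/- precedence):
  Instruction 1: t1 = e + c
  Instruction 2: t2 = t1 + c
  Instruction 3: t3 = t2 + b
  Instruction 4: t4 = t3 - b
  Instruction 5: t5 = t4 - d
Total instructions: 5

5


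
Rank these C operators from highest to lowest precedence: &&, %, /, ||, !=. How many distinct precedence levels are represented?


Looking up precedence for each operator:
  && -> precedence 2
  % -> precedence 6
  / -> precedence 6
  || -> precedence 1
  != -> precedence 3
Sorted highest to lowest: %, /, !=, &&, ||
Distinct precedence values: [6, 3, 2, 1]
Number of distinct levels: 4

4


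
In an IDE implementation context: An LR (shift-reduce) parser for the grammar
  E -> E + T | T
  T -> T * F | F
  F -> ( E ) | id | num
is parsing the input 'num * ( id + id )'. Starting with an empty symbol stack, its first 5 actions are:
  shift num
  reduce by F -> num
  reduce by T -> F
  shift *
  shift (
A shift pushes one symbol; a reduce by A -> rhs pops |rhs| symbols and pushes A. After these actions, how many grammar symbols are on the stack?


Tracking the symbol stack through each action:
  Action 1: shift 'num' : push -> stack = [num] (size 1)
  Action 2: reduce by F -> num : pop 1, push F -> stack = [F] (size 1)
  Action 3: reduce by T -> F : pop 1, push T -> stack = [T] (size 1)
  Action 4: shift '*' : push -> stack = [T, *] (size 2)
  Action 5: shift '(' : push -> stack = [T, *, (] (size 3)
Final stack size: 3

3


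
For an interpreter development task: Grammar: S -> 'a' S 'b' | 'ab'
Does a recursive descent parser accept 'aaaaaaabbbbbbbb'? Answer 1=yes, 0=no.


Grammar accepts strings of the form a^n b^n (n >= 1)
Word: 'aaaaaaabbbbbbbb'
Counting: 7 a's and 8 b's
Check: 7 == 8? No
Mismatch: a-count != b-count
Rejected

0


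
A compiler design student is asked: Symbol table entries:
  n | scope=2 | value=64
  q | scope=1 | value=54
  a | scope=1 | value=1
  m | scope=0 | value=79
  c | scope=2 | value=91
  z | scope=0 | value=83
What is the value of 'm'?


Searching symbol table for 'm':
  n | scope=2 | value=64
  q | scope=1 | value=54
  a | scope=1 | value=1
  m | scope=0 | value=79 <- MATCH
  c | scope=2 | value=91
  z | scope=0 | value=83
Found 'm' at scope 0 with value 79

79


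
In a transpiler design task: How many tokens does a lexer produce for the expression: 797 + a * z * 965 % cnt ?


Scanning '797 + a * z * 965 % cnt'
Token 1: '797' -> integer_literal
Token 2: '+' -> operator
Token 3: 'a' -> identifier
Token 4: '*' -> operator
Token 5: 'z' -> identifier
Token 6: '*' -> operator
Token 7: '965' -> integer_literal
Token 8: '%' -> operator
Token 9: 'cnt' -> identifier
Total tokens: 9

9


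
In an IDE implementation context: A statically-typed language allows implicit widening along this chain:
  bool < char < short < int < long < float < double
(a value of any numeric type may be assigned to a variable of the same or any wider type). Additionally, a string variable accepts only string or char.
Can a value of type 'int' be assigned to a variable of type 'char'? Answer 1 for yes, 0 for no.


Target variable type: char
Source value type: int
Numeric ranks: int=3, char=1
Widening allowed iff rank(source) <= rank(target): 3 <= 1? No
Result: 0

0


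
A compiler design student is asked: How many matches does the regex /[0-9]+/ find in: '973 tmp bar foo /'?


Pattern: /[0-9]+/ (int literals)
Input: '973 tmp bar foo /'
Scanning for matches:
  Match 1: '973'
Total matches: 1

1


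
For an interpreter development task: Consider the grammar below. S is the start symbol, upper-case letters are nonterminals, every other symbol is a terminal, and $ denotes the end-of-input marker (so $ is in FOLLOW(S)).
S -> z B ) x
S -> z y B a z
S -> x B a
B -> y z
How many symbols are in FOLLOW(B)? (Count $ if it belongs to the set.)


S is the start symbol and does not occur in any rule body, so FOLLOW(S) = {$}.
Examining every occurrence of B in a rule body:
  S -> z B ) x : B is followed by terminal ')' -> add ')'
  S -> z y B a z : B is followed by terminal 'a' -> add 'a'
  S -> x B a : B is followed by terminal 'a' -> add 'a' (already in the set)
  B -> y z : B does not occur in the body -> contributes nothing
FOLLOW(B) = {), a}
Count: 2

2


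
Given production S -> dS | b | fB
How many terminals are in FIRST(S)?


Production: S -> dS | b | fB
Examining each alternative for leading terminals:
  S -> dS : first terminal = 'd'
  S -> b : first terminal = 'b'
  S -> fB : first terminal = 'f'
FIRST(S) = {b, d, f}
Count: 3

3


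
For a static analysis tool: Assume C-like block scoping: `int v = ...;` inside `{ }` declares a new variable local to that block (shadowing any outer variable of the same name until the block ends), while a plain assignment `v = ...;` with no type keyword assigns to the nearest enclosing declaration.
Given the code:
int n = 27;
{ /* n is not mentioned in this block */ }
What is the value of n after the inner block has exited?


Analyzing scoping rules:
Outer scope: declares n = 27
Inner block: n is neither redeclared nor assigned -> unchanged
After the block -> 27
Result: 27

27


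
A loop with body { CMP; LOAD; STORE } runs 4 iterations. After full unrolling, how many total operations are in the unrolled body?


Loop body operations: CMP, LOAD, STORE (3 ops per iteration)
Unrolling 4 iterations:
  Iteration 1: CMP, LOAD, STORE (3 ops)
  Iteration 2: CMP, LOAD, STORE (3 ops)
  Iteration 3: CMP, LOAD, STORE (3 ops)
  Iteration 4: CMP, LOAD, STORE (3 ops)
Total: 4 iterations * 3 ops/iter = 12 operations

12


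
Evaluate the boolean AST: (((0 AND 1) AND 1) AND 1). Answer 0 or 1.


Step 1: Evaluate inner node
  0 AND 1 = 0
Step 2: Evaluate next node
  0 AND 1 = 0
Step 3: Evaluate root node
  0 AND 1 = 0

0


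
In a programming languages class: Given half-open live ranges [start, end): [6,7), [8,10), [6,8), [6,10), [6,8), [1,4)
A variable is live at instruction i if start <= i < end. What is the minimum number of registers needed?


Live ranges:
  Var0: [6, 7)
  Var1: [8, 10)
  Var2: [6, 8)
  Var3: [6, 10)
  Var4: [6, 8)
  Var5: [1, 4)
Sweep-line events (position, delta, active):
  pos=1 start -> active=1
  pos=4 end -> active=0
  pos=6 start -> active=1
  pos=6 start -> active=2
  pos=6 start -> active=3
  pos=6 start -> active=4
  pos=7 end -> active=3
  pos=8 end -> active=2
  pos=8 end -> active=1
  pos=8 start -> active=2
  pos=10 end -> active=1
  pos=10 end -> active=0
Maximum simultaneous active: 4
Minimum registers needed: 4

4


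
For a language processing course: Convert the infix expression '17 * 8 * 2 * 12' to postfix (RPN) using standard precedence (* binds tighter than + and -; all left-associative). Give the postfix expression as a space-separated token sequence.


Applying the shunting-yard algorithm:
  Operand 17 -> output
  Push '*' onto operator stack -> op-stack: [*]
  Operand 8 -> output
  See '*' (prec 2); top '*' (prec 2) >= it -> pop '*' to output
  Push '*' onto operator stack -> op-stack: [*]
  Operand 2 -> output
  See '*' (prec 2); top '*' (prec 2) >= it -> pop '*' to output
  Push '*' onto operator stack -> op-stack: [*]
  Operand 12 -> output
  End of input: pop '*' to output
Postfix result: 17 8 * 2 * 12 *

17 8 * 2 * 12 *


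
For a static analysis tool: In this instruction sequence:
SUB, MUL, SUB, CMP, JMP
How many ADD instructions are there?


Scanning instruction sequence for ADD:
  Position 1: SUB
  Position 2: MUL
  Position 3: SUB
  Position 4: CMP
  Position 5: JMP
Matches at positions: []
Total ADD count: 0

0


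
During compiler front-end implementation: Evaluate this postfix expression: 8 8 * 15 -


Processing tokens left to right:
Push 8, Push 8
Pop 8 and 8, compute 8 * 8 = 64, push 64
Push 15
Pop 64 and 15, compute 64 - 15 = 49, push 49
Stack result: 49

49


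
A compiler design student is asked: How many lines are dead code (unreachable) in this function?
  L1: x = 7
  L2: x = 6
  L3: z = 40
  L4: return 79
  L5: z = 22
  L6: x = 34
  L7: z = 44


Analyzing control flow:
  L1: reachable (before return)
  L2: reachable (before return)
  L3: reachable (before return)
  L4: reachable (return statement)
  L5: DEAD (after return at L4)
  L6: DEAD (after return at L4)
  L7: DEAD (after return at L4)
Return at L4, total lines = 7
Dead lines: L5 through L7
Count: 3

3


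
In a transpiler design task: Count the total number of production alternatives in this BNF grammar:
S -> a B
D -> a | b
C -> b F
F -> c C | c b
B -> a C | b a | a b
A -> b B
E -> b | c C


Counting alternatives per rule:
  S: 1 alternative(s)
  D: 2 alternative(s)
  C: 1 alternative(s)
  F: 2 alternative(s)
  B: 3 alternative(s)
  A: 1 alternative(s)
  E: 2 alternative(s)
Sum: 1 + 2 + 1 + 2 + 3 + 1 + 2 = 12

12


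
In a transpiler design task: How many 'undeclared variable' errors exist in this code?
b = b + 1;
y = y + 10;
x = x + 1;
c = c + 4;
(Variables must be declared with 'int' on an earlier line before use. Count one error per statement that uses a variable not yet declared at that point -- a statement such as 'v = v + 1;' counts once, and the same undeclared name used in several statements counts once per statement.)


Scanning code line by line:
  Line 1: use 'b' -> ERROR (undeclared)
  Line 2: use 'y' -> ERROR (undeclared)
  Line 3: use 'x' -> ERROR (undeclared)
  Line 4: use 'c' -> ERROR (undeclared)
Total undeclared variable errors: 4

4


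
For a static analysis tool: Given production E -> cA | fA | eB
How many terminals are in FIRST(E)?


Production: E -> cA | fA | eB
Examining each alternative for leading terminals:
  E -> cA : first terminal = 'c'
  E -> fA : first terminal = 'f'
  E -> eB : first terminal = 'e'
FIRST(E) = {c, e, f}
Count: 3

3


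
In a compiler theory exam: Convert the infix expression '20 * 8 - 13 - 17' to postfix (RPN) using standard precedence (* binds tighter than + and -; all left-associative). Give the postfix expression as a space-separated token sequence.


Applying the shunting-yard algorithm:
  Operand 20 -> output
  Push '*' onto operator stack -> op-stack: [*]
  Operand 8 -> output
  See '-' (prec 1); top '*' (prec 2) >= it -> pop '*' to output
  Push '-' onto operator stack -> op-stack: [-]
  Operand 13 -> output
  See '-' (prec 1); top '-' (prec 1) >= it -> pop '-' to output
  Push '-' onto operator stack -> op-stack: [-]
  Operand 17 -> output
  End of input: pop '-' to output
Postfix result: 20 8 * 13 - 17 -

20 8 * 13 - 17 -


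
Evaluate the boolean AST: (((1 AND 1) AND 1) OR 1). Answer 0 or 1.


Step 1: Evaluate inner node
  1 AND 1 = 1
Step 2: Evaluate next node
  1 AND 1 = 1
Step 3: Evaluate root node
  1 OR 1 = 1

1


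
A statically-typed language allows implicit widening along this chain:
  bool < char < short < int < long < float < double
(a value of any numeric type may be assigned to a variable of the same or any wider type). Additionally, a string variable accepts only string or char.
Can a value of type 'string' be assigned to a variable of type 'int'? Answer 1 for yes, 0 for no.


Target variable type: int
Source value type: string
Rule: string cannot widen to any numeric type
Result: 0

0


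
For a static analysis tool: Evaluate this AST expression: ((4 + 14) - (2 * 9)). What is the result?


Expression: ((4 + 14) - (2 * 9))
Evaluating step by step:
  4 + 14 = 18
  2 * 9 = 18
  18 - 18 = 0
Result: 0

0


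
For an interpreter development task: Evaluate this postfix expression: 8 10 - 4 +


Processing tokens left to right:
Push 8, Push 10
Pop 8 and 10, compute 8 - 10 = -2, push -2
Push 4
Pop -2 and 4, compute -2 + 4 = 2, push 2
Stack result: 2

2


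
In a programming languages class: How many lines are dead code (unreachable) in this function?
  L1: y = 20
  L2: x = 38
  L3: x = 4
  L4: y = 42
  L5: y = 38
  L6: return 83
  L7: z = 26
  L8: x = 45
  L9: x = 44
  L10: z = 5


Analyzing control flow:
  L1: reachable (before return)
  L2: reachable (before return)
  L3: reachable (before return)
  L4: reachable (before return)
  L5: reachable (before return)
  L6: reachable (return statement)
  L7: DEAD (after return at L6)
  L8: DEAD (after return at L6)
  L9: DEAD (after return at L6)
  L10: DEAD (after return at L6)
Return at L6, total lines = 10
Dead lines: L7 through L10
Count: 4

4


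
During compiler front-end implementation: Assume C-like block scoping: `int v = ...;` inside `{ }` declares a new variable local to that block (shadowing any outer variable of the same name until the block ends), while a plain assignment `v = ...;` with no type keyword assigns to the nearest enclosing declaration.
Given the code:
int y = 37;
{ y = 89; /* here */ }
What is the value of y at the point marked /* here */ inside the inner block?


Analyzing scoping rules:
Outer scope: declares y = 37
Inner block: 'y = 89;' has no type keyword, so it is an assignment to the outer y (no shadowing)
Inside the block, after the assignment -> 89
Result: 89

89


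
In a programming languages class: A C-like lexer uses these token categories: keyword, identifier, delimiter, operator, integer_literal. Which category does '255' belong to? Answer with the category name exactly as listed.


Token: '255'
Checking categories:
  identifier: no
  integer_literal: YES
  operator: no
  keyword: no
  delimiter: no
Category: integer_literal

integer_literal


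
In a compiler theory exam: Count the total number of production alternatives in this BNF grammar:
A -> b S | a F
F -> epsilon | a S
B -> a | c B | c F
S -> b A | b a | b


Counting alternatives per rule:
  A: 2 alternative(s)
  F: 2 alternative(s)
  B: 3 alternative(s)
  S: 3 alternative(s)
Sum: 2 + 2 + 3 + 3 = 10

10


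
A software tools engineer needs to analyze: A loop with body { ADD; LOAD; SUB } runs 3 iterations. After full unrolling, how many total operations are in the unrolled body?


Loop body operations: ADD, LOAD, SUB (3 ops per iteration)
Unrolling 3 iterations:
  Iteration 1: ADD, LOAD, SUB (3 ops)
  Iteration 2: ADD, LOAD, SUB (3 ops)
  Iteration 3: ADD, LOAD, SUB (3 ops)
Total: 3 iterations * 3 ops/iter = 9 operations

9


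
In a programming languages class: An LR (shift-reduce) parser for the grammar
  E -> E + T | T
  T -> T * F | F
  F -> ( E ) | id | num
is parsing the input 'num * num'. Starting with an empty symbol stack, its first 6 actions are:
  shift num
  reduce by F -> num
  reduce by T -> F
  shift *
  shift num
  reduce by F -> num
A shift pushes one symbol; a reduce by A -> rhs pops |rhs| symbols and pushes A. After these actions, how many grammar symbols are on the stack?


Tracking the symbol stack through each action:
  Action 1: shift 'num' : push -> stack = [num] (size 1)
  Action 2: reduce by F -> num : pop 1, push F -> stack = [F] (size 1)
  Action 3: reduce by T -> F : pop 1, push T -> stack = [T] (size 1)
  Action 4: shift '*' : push -> stack = [T, *] (size 2)
  Action 5: shift 'num' : push -> stack = [T, *, num] (size 3)
  Action 6: reduce by F -> num : pop 1, push F -> stack = [T, *, F] (size 3)
Final stack size: 3

3
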